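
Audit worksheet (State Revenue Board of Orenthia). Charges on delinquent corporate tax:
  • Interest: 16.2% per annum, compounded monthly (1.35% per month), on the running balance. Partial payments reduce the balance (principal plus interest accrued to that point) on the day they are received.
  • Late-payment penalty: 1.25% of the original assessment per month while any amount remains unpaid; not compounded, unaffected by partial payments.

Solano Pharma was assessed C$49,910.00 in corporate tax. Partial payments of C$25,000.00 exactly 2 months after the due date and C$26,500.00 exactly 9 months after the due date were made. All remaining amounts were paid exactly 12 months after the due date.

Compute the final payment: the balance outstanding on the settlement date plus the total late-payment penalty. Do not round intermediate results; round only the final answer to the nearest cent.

Balance at month 2: C$49,910.0000 × (1 + 0.0135)^2 = C$51,266.6661…
After C$25,000.00 payment: C$51,266.6661… − C$25,000.00 = C$26,266.6661…
Balance at month 9: C$26,266.6661… × (1 + 0.0135)^7 = C$28,851.6878…
After C$26,500.00 payment: C$28,851.6878… − C$26,500.00 = C$2,351.6878…
Balance at month 12: C$2,351.6878… × (1 + 0.0135)^3 = C$2,448.2228…
Penalty: 12 × 1.25% × C$49,910.00 = C$7,486.50
Final settlement = outstanding balance + penalty = C$2,448.2228… + C$7,486.50 = C$9,934.72

C$9,934.72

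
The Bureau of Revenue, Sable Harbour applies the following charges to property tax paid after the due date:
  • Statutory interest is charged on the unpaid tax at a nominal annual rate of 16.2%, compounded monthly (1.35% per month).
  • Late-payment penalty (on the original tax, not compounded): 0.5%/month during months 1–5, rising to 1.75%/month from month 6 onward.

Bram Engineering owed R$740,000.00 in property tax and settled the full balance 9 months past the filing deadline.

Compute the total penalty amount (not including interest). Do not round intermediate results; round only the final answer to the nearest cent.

R$70,300.00

Penalty, months 1–5: 5 × 0.5% × R$740,000.00 = R$18,500.00
Penalty, months 6–9: 4 × 1.75% × R$740,000.00 = R$51,800.00
Total penalty = R$18,500.00 + R$51,800.00 = R$70,300.00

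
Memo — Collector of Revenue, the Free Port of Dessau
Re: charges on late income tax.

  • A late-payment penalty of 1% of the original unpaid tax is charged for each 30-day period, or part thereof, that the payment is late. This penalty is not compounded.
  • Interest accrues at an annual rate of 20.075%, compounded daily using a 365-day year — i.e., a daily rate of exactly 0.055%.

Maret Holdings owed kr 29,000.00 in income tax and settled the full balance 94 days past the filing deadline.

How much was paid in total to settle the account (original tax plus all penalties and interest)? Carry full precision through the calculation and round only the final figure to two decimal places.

kr 31,698.30

Penalty periods: ⌈94/30⌉ = 4; penalty = 4 × 1% × kr 29,000.00 = kr 1,160.00
Interest: kr 29,000.00 × ((1 + 0.00055)^94 − 1) = kr 29,000.00 × 0.05304481… = kr 1,538.2995…
Total = kr 29,000.00 + kr 1,160.0000 + kr 1,538.2995… = kr 31,698.30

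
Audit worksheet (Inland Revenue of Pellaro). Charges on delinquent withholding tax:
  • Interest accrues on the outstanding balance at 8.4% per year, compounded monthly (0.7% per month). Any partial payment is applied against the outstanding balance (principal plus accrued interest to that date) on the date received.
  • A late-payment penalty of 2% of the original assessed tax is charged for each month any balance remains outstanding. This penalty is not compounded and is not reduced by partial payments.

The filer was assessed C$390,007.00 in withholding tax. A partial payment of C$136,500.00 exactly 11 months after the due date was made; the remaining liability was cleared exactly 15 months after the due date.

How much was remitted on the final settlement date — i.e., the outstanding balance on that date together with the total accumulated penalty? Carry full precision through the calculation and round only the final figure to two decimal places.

C$409,666.27

Balance at month 11: C$390,007.0000 × (1 + 0.007)^11 = C$421,110.9924…
After C$136,500.00 payment: C$421,110.9924… − C$136,500.00 = C$284,610.9924…
Balance at month 15: C$284,610.9924… × (1 + 0.007)^4 = C$292,664.1670…
Penalty: 15 × 2% × C$390,007.00 = C$117,002.10
Final settlement = outstanding balance + penalty = C$292,664.1670… + C$117,002.10 = C$409,666.27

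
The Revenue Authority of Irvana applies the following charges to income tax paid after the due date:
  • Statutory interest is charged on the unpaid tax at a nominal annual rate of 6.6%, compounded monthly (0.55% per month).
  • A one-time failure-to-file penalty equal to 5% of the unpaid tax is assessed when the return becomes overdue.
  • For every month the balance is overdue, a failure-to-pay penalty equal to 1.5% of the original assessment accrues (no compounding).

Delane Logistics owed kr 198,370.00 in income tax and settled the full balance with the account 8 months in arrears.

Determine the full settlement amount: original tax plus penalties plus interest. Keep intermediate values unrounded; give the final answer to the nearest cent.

kr 240,991.06

Failure-to-file penalty: 5% × kr 198,370.00 = kr 9,918.50
Failure-to-pay penalty: 8 × 1.5% × kr 198,370.00 = kr 23,804.40
Interest: kr 198,370.00 × ((1 + 0.0055)^8 − 1) = kr 198,370.00 × 0.0448564… = kr 8,898.1604…
Total = kr 198,370.00 + kr 33,722.9000 + kr 8,898.1604… = kr 240,991.06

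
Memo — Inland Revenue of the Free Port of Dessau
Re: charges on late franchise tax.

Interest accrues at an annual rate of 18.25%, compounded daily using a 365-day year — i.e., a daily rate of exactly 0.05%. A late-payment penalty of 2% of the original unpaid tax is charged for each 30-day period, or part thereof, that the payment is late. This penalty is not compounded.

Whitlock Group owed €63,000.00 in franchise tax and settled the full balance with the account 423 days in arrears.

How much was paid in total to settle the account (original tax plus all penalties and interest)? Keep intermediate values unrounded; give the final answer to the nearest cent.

Penalty periods: ⌈423/30⌉ = 15; penalty = 15 × 2% × €63,000.00 = €18,900.00
Interest: €63,000.00 × ((1 + 0.0005)^423 − 1) = €63,000.00 × 0.23546466… = €14,834.2736…
Total = €63,000.00 + €18,900.0000 + €14,834.2736… = €96,734.27

€96,734.27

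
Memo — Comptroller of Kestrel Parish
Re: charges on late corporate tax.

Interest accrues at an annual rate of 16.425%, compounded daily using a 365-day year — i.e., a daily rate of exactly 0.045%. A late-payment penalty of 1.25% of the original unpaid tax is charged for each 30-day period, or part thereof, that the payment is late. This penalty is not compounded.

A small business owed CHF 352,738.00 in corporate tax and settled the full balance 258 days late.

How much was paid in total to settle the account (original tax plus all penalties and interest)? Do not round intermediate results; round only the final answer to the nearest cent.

Penalty periods: ⌈258/30⌉ = 9; penalty = 9 × 1.25% × CHF 352,738.00 = CHF 39,683.03…
Interest: CHF 352,738.00 × ((1 + 0.00045)^258 − 1) = CHF 352,738.00 × 0.12307885… = CHF 43,414.5867…
Total = CHF 352,738.00 + CHF 39,683.0250 + CHF 43,414.5867… = CHF 435,835.61

CHF 435,835.61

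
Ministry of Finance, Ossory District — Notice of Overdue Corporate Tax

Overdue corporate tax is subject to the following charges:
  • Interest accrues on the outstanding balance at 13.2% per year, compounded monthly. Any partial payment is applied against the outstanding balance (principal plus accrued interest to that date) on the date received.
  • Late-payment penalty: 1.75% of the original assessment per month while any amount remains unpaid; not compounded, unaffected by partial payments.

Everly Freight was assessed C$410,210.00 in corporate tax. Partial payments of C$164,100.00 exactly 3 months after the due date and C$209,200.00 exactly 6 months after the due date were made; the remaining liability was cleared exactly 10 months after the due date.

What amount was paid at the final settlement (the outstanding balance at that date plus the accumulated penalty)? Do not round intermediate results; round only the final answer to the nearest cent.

Monthly rate = 13.2% ÷ 12 = 1.1%
Balance at month 3: C$410,210.0000 × (1 + 0.011)^3 = C$423,896.3822…
After C$164,100.00 payment: C$423,896.3822… − C$164,100.00 = C$259,796.3822…
Balance at month 6: C$259,796.3822… × (1 + 0.011)^3 = C$268,464.3147…
After C$209,200.00 payment: C$268,464.3147… − C$209,200.00 = C$59,264.3147…
Balance at month 10: C$59,264.3147… × (1 + 0.011)^4 = C$61,915.2868…
Penalty: 10 × 1.75% × C$410,210.00 = C$71,786.75
Final settlement = outstanding balance + penalty = C$61,915.2868… + C$71,786.75 = C$133,702.04

C$133,702.04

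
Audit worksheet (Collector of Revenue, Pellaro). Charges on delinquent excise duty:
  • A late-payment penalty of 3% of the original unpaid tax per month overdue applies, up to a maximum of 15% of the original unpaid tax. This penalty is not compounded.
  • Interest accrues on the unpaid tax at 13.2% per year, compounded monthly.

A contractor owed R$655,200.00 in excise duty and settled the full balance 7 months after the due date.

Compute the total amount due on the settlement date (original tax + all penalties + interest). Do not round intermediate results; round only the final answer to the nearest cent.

R$805,626.12

Penalty (uncapped): 7 × 3% × R$655,200.00 = R$137,592.00; cap = 15% × R$655,200.00 = R$98,280.00 → penalty = R$98,280.00
Interest (13.2%/yr ÷ 12 = 1.1%/month): R$655,200.00 × ((1 + 0.011)^7 − 1) = R$52,146.1237…
Total = R$655,200.00 + R$98,280.0000 + R$52,146.1237… = R$805,626.12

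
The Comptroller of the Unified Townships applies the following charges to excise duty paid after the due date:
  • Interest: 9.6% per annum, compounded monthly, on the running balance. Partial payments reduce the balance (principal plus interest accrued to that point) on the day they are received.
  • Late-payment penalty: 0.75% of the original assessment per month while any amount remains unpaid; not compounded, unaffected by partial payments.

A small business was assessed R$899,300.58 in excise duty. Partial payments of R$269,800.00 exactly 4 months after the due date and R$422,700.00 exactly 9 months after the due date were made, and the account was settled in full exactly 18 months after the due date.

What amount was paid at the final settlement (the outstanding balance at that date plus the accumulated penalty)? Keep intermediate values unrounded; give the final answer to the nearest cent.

R$403,631.62

Monthly rate = 9.6% ÷ 12 = 0.8%
Balance at month 4: R$899,300.5800 × (1 + 0.008)^4 = R$928,425.3754…
After R$269,800.00 payment: R$928,425.3754… − R$269,800.00 = R$658,625.3754…
Balance at month 9: R$658,625.3754… × (1 + 0.008)^5 = R$685,395.2964…
After R$422,700.00 payment: R$685,395.2964… − R$422,700.00 = R$262,695.2964…
Balance at month 18: R$262,695.2964… × (1 + 0.008)^9 = R$282,226.0423…
Penalty: 18 × 0.75% × R$899,300.58 = R$121,405.58…
Final settlement = outstanding balance + penalty = R$282,226.0423… + R$121,405.58… = R$403,631.62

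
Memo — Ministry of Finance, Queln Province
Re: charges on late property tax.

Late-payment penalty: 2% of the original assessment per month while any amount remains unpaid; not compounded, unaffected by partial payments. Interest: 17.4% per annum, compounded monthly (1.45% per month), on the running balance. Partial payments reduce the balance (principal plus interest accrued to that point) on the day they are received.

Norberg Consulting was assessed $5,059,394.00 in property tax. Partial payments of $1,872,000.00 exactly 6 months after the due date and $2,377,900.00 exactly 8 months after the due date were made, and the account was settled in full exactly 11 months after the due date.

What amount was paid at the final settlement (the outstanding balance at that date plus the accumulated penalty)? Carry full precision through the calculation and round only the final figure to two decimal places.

$2,546,000.78

Balance at month 6: $5,059,394.0000 × (1 + 0.0145)^6 = $5,515,829.2000…
After $1,872,000.00 payment: $5,515,829.2000… − $1,872,000.00 = $3,643,829.2000…
Balance at month 8: $3,643,829.2000… × (1 + 0.0145)^2 = $3,750,266.3619…
After $2,377,900.00 payment: $3,750,266.3619… − $2,377,900.00 = $1,372,366.3619…
Balance at month 11: $1,372,366.3619… × (1 + 0.0145)^3 = $1,432,934.1025…
Penalty: 11 × 2% × $5,059,394.00 = $1,113,066.68
Final settlement = outstanding balance + penalty = $1,432,934.1025… + $1,113,066.68 = $2,546,000.78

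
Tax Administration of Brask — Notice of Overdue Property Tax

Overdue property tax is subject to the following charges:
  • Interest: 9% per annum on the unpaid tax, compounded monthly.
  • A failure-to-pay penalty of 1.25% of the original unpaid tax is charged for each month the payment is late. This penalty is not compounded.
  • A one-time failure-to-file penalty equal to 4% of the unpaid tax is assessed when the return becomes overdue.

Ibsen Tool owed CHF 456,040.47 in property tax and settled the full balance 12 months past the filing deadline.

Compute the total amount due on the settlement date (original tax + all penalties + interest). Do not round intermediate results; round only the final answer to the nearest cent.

CHF 585,467.90

Failure-to-file penalty: 4% × CHF 456,040.47 = CHF 18,241.62…
Failure-to-pay penalty: 12 × 1.25% × CHF 456,040.47 = CHF 68,406.07…
Interest (9%/yr ÷ 12 = 0.75%/month): CHF 456,040.47 × ((1 + 0.0075)^12 − 1) = CHF 42,779.7417…
Total = CHF 456,040.47 + CHF 86,647.6893 + CHF 42,779.7417… = CHF 585,467.90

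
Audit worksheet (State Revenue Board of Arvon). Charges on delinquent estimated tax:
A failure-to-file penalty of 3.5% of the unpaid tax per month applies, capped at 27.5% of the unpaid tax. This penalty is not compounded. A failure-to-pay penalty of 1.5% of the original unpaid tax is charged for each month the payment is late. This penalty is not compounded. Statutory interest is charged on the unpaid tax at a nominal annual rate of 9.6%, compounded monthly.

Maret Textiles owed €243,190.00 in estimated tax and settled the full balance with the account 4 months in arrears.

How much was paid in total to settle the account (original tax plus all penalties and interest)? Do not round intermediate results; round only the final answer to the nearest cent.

€299,703.96

Failure-to-file: 4 × 3.5% × €243,190.00 = €34,046.60 (under the 27.5% cap)
Failure-to-pay penalty: 4 × 1.5% × €243,190.00 = €14,591.40
Interest (9.6%/yr ÷ 12 = 0.8%/month): €243,190.00 × ((1 + 0.008)^4 − 1) = €7,875.9640…
Total = €243,190.00 + €48,638.0000 + €7,875.9640… = €299,703.96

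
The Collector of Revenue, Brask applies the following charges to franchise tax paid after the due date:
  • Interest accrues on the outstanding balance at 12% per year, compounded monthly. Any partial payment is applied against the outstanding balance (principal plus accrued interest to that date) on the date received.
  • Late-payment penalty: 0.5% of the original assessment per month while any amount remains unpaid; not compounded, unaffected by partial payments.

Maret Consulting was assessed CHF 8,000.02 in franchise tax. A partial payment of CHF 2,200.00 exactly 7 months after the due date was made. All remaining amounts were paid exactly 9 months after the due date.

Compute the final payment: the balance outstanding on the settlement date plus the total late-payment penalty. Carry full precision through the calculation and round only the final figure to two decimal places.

Monthly rate = 12% ÷ 12 = 1%
Balance at month 7: CHF 8,000.0200 × (1 + 0.01)^7 = CHF 8,577.1043…
After CHF 2,200.00 payment: CHF 8,577.1043… − CHF 2,200.00 = CHF 6,377.1043…
Balance at month 9: CHF 6,377.1043… × (1 + 0.01)^2 = CHF 6,505.2841…
Penalty: 9 × 0.5% × CHF 8,000.02 = CHF 360.00…
Final settlement = outstanding balance + penalty = CHF 6,505.2841… + CHF 360.00… = CHF 6,865.28

CHF 6,865.28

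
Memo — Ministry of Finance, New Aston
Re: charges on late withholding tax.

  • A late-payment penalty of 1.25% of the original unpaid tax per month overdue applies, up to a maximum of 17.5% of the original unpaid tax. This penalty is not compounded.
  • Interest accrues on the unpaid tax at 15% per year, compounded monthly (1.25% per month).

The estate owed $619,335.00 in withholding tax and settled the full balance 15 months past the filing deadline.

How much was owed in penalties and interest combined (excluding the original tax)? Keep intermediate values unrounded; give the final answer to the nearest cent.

$235,241.51

Penalty (uncapped): 15 × 1.25% × $619,335.00 = $116,125.31…; cap = 17.5% × $619,335.00 = $108,383.63… → penalty = $108,383.63…
Interest: $619,335.00 × ((1 + 0.0125)^15 − 1) = $619,335.00 × 0.2048292… = $126,857.8820…
Penalties + interest = $108,383.6250 + $126,857.8820… = $235,241.51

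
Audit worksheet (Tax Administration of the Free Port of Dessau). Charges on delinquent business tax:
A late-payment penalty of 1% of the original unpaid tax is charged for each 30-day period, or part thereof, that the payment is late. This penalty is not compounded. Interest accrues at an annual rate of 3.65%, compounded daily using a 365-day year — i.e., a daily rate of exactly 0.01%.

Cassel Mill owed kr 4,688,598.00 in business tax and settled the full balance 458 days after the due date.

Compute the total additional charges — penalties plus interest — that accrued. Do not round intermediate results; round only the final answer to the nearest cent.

kr 969,895.67

Penalty periods: ⌈458/30⌉ = 16; penalty = 16 × 1% × kr 4,688,598.00 = kr 750,175.68
Interest: kr 4,688,598.00 × ((1 + 0.0001)^458 − 1) = kr 4,688,598.00 × 0.04686262… = kr 219,719.9857…
Penalties + interest = kr 750,175.6800 + kr 219,719.9857… = kr 969,895.67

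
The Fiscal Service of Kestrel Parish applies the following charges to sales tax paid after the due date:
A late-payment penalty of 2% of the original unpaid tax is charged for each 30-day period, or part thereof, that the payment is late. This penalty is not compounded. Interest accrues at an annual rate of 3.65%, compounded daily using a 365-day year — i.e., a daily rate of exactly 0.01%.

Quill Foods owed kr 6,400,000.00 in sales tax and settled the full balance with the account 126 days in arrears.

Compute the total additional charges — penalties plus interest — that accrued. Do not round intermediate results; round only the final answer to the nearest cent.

kr 721,146.09

Penalty periods: ⌈126/30⌉ = 5; penalty = 5 × 2% × kr 6,400,000.00 = kr 640,000.00
Interest: kr 6,400,000.00 × ((1 + 0.0001)^126 − 1) = kr 6,400,000.00 × 0.01267908… = kr 81,146.0896…
Penalties + interest = kr 640,000.0000 + kr 81,146.0896… = kr 721,146.09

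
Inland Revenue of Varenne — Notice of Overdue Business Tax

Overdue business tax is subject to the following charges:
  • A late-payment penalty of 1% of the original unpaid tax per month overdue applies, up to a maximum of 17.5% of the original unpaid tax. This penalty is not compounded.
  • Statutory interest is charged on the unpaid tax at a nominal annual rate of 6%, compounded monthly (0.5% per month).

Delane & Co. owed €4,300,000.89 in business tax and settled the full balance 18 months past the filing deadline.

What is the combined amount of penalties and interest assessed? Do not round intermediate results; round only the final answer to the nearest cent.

€1,156,394.68

Penalty (uncapped): 18 × 1% × €4,300,000.89 = €774,000.16…; cap = 17.5% × €4,300,000.89 = €752,500.16… → penalty = €752,500.16…
Interest: €4,300,000.89 × ((1 + 0.005)^18 − 1) = €4,300,000.89 × 0.0939289… = €403,894.5237…
Penalties + interest = €752,500.1558… + €403,894.5237… = €1,156,394.68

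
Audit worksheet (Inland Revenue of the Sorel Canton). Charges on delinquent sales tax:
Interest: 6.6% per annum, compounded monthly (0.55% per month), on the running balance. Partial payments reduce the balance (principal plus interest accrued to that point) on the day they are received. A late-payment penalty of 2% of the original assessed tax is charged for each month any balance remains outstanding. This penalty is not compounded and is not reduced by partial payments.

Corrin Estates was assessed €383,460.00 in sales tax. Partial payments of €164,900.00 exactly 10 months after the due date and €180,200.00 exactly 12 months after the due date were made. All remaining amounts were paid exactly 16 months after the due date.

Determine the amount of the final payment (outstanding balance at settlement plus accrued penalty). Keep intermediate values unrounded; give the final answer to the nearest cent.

Balance at month 10: €383,460.0000 × (1 + 0.0055)^10 = €405,080.0149…
After €164,900.00 payment: €405,080.0149… − €164,900.00 = €240,180.0149…
Balance at month 12: €240,180.0149… × (1 + 0.0055)^2 = €242,829.2605…
After €180,200.00 payment: €242,829.2605… − €180,200.00 = €62,629.2605…
Balance at month 16: €62,629.2605… × (1 + 0.0055)^4 = €64,018.5132…
Penalty: 16 × 2% × €383,460.00 = €122,707.20
Final settlement = outstanding balance + penalty = €64,018.5132… + €122,707.20 = €186,725.71

€186,725.71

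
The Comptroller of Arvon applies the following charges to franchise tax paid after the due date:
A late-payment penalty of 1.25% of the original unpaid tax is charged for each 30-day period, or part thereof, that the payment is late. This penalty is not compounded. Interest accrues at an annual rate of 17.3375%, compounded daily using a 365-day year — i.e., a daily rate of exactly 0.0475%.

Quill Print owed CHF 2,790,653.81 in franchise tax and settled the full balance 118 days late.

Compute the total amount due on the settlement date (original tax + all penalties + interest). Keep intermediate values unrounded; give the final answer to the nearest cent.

Penalty periods: ⌈118/30⌉ = 4; penalty = 4 × 1.25% × CHF 2,790,653.81 = CHF 139,532.69…
Interest: CHF 2,790,653.81 × ((1 + 0.000475)^118 − 1) = CHF 2,790,653.81 × 0.05763649… = CHF 160,843.4909…
Total = CHF 2,790,653.81 + CHF 139,532.6905 + CHF 160,843.4909… = CHF 3,091,029.99

CHF 3,091,029.99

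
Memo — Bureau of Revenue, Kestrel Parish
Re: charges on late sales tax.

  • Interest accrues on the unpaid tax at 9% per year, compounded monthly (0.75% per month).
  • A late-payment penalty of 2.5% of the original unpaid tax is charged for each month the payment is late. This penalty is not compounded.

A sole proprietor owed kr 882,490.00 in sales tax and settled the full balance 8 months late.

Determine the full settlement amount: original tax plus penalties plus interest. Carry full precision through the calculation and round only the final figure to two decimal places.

kr 1,113,348.37

Late-payment penalty: 8 × 2.5% × kr 882,490.00 = kr 176,498.00
Interest: kr 882,490.00 × ((1 + 0.0075)^8 − 1) = kr 882,490.00 × 0.0615988… = kr 54,360.3672…
Total = kr 882,490.00 + kr 176,498.0000 + kr 54,360.3672… = kr 1,113,348.37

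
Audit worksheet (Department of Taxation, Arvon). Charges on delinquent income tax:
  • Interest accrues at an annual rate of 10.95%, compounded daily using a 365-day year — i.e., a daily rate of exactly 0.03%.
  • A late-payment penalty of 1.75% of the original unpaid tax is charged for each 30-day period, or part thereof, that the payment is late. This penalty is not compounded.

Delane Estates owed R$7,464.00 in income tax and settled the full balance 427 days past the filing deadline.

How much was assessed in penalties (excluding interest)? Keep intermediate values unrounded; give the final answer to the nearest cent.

Penalty periods: ⌈427/30⌉ = 15; penalty = 15 × 1.75% × R$7,464.00 = R$1,959.30

R$1,959.30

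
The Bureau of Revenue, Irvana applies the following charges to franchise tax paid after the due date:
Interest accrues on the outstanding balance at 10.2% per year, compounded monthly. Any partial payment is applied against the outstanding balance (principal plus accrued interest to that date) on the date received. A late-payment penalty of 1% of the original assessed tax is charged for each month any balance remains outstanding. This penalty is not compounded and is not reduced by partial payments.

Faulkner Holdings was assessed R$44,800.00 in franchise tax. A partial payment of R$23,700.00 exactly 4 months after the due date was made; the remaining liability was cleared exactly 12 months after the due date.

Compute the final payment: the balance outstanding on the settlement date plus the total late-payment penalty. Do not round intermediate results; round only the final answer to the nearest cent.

R$29,605.03

Monthly rate = 10.2% ÷ 12 = 0.85%
Balance at month 4: R$44,800.0000 × (1 + 0.0085)^4 = R$46,342.7311…
After R$23,700.00 payment: R$46,342.7311… − R$23,700.00 = R$22,642.7311…
Balance at month 12: R$22,642.7311… × (1 + 0.0085)^8 = R$24,229.0301…
Penalty: 12 × 1% × R$44,800.00 = R$5,376.00
Final settlement = outstanding balance + penalty = R$24,229.0301… + R$5,376.00 = R$29,605.03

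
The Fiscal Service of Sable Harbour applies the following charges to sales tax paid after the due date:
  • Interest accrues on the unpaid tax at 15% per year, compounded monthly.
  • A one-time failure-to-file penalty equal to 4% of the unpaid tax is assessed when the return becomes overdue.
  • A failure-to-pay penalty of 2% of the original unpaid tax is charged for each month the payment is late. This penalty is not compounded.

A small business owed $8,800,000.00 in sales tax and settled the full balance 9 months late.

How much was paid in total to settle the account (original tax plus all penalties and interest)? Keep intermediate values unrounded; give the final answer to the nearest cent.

$11,776,971.16

Failure-to-file penalty: 4% × $8,800,000.00 = $352,000.00
Failure-to-pay penalty: 9 × 2% × $8,800,000.00 = $1,584,000.00
Interest (15%/yr ÷ 12 = 1.25%/month): $8,800,000.00 × ((1 + 0.0125)^9 − 1) = $1,040,971.1615…
Total = $8,800,000.00 + $1,936,000.0000 + $1,040,971.1615… = $11,776,971.16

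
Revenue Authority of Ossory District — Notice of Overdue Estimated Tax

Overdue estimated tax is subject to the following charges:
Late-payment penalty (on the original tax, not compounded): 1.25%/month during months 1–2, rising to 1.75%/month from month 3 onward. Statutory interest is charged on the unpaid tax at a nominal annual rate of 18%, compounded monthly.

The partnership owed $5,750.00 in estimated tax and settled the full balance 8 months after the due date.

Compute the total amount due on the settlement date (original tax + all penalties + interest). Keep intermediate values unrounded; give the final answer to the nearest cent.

Penalty, months 1–2: 2 × 1.25% × $5,750.00 = $143.75
Penalty, months 3–8: 6 × 1.75% × $5,750.00 = $603.75
Interest (18%/yr ÷ 12 = 1.5%/month): $5,750.00 × ((1 + 0.015)^8 − 1) = $727.3324…
Total = $5,750.00 + $747.5000 + $727.3324… = $7,224.83

$7,224.83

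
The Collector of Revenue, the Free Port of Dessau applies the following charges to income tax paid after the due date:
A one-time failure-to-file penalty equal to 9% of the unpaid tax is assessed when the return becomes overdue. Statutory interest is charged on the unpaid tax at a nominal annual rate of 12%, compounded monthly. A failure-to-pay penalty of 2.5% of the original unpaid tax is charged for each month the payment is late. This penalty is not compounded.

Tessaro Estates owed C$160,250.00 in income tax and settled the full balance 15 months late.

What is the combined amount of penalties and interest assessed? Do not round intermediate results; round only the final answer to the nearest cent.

C$100,311.53

Failure-to-file penalty: 9% × C$160,250.00 = C$14,422.50
Failure-to-pay penalty: 15 × 2.5% × C$160,250.00 = C$60,093.75
Interest (12%/yr ÷ 12 = 1%/month): C$160,250.00 × ((1 + 0.01)^15 − 1) = C$25,795.2751…
Penalties + interest = C$74,516.2500 + C$25,795.2751… = C$100,311.53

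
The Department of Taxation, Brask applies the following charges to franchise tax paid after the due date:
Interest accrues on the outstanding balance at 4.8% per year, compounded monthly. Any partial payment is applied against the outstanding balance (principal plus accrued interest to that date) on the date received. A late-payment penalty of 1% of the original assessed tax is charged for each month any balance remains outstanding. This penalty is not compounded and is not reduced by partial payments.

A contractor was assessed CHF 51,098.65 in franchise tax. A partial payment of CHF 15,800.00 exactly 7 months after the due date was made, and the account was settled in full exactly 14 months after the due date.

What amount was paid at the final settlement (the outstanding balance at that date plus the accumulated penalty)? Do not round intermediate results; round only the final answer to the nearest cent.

Monthly rate = 4.8% ÷ 12 = 0.4%
Balance at month 7: CHF 51,098.6500 × (1 + 0.004)^7 = CHF 52,546.6963…
After CHF 15,800.00 payment: CHF 52,546.6963… − CHF 15,800.00 = CHF 36,746.6963…
Balance at month 14: CHF 36,746.6963… × (1 + 0.004)^7 = CHF 37,788.0333…
Penalty: 14 × 1% × CHF 51,098.65 = CHF 7,153.81…
Final settlement = outstanding balance + penalty = CHF 37,788.0333… + CHF 7,153.81… = CHF 44,941.84

CHF 44,941.84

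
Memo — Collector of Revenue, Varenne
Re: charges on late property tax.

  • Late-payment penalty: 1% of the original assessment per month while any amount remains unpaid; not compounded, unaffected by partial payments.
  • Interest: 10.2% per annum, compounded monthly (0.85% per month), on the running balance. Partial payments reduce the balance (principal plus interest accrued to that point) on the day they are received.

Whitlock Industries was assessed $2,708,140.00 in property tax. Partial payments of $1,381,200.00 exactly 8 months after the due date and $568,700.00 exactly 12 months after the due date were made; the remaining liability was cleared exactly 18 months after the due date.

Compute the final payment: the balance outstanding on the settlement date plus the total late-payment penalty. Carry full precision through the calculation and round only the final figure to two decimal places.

$1,539,765.50

Balance at month 8: $2,708,140.0000 × (1 + 0.0085)^8 = $2,897,866.2192…
After $1,381,200.00 payment: $2,897,866.2192… − $1,381,200.00 = $1,516,666.2192…
Balance at month 12: $1,516,666.2192… × (1 + 0.0085)^4 = $1,568,894.0791…
After $568,700.00 payment: $1,568,894.0791… − $568,700.00 = $1,000,194.0791…
Balance at month 18: $1,000,194.0791… × (1 + 0.0085)^6 = $1,052,300.3009…
Penalty: 18 × 1% × $2,708,140.00 = $487,465.20
Final settlement = outstanding balance + penalty = $1,052,300.3009… + $487,465.20 = $1,539,765.50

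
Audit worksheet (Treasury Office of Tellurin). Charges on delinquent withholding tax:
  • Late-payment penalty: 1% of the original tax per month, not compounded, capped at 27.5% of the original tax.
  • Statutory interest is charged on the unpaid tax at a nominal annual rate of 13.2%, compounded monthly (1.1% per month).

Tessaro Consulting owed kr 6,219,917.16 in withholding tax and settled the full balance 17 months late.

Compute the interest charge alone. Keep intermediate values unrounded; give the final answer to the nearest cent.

Interest: kr 6,219,917.16 × ((1 + 0.011)^17 − 1) = kr 6,219,917.16 × 0.2043969… = kr 1,271,332.0624…

kr 1,271,332.06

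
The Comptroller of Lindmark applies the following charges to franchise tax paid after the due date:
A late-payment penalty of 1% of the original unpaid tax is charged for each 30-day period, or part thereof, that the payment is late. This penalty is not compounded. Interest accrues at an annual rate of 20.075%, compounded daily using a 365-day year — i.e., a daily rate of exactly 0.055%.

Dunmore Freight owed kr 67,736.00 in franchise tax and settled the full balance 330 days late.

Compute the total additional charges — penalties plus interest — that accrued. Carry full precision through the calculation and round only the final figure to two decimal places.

kr 20,927.36

Penalty periods: ⌈330/30⌉ = 11; penalty = 11 × 1% × kr 67,736.00 = kr 7,450.96
Interest: kr 67,736.00 × ((1 + 0.00055)^330 − 1) = kr 67,736.00 × 0.19895471… = kr 13,476.3965…
Penalties + interest = kr 7,450.9600 + kr 13,476.3965… = kr 20,927.36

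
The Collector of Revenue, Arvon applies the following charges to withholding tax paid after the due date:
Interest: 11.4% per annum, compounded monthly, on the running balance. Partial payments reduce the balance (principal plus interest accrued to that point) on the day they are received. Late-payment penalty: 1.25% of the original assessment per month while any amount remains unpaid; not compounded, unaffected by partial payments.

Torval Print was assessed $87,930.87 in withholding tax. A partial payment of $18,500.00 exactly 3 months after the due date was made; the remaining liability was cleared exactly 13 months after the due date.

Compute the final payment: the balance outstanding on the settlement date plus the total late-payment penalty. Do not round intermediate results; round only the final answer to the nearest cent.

$93,385.60

Monthly rate = 11.4% ÷ 12 = 0.95%
Balance at month 3: $87,930.8700 × (1 + 0.0095)^3 = $90,460.7825…
After $18,500.00 payment: $90,460.7825… − $18,500.00 = $71,960.7825…
Balance at month 13: $71,960.7825… × (1 + 0.0095)^10 = $79,096.8357…
Penalty: 13 × 1.25% × $87,930.87 = $14,288.77…
Final settlement = outstanding balance + penalty = $79,096.8357… + $14,288.77… = $93,385.60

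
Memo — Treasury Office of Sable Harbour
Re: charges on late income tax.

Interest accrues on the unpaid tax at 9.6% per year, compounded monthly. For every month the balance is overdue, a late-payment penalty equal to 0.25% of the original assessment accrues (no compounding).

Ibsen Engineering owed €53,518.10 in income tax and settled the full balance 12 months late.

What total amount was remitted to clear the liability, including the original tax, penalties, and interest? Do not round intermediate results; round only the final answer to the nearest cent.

€60,493.58

Late-payment penalty = 0.25% × €53,518.10 × 12 mo = €1,605.54…
Interest (9.6%/yr ÷ 12 = 0.8%/month): €53,518.10 × ((1 + 0.008)^12 − 1) = €5,369.9362…
Total = €53,518.10 + €1,605.5430 + €5,369.9362… = €60,493.58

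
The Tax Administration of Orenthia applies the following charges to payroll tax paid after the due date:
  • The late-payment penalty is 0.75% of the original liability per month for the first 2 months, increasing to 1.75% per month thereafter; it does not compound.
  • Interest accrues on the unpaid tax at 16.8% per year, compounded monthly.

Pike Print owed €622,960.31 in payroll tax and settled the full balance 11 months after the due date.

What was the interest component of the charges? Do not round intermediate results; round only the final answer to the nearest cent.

Interest (16.8%/yr ÷ 12 = 1.4%/month): €622,960.31 × ((1 + 0.014)^11 − 1) = €102,941.5058…

€102,941.51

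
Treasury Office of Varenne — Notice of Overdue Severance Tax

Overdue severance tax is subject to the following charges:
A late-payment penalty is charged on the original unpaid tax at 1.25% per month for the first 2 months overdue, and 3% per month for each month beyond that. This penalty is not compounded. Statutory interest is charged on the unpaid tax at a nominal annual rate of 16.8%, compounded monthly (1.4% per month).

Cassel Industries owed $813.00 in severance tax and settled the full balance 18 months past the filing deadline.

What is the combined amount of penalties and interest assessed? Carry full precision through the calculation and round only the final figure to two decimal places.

Penalty, months 1–2: 2 × 1.25% × $813.00 = $20.33…
Penalty, months 3–18: 16 × 3% × $813.00 = $390.24
Interest: $813.00 × ((1 + 0.014)^18 − 1) = $813.00 × 0.2843494… = $231.1761…
Penalties + interest = $410.5650 + $231.1761… = $641.74

$641.74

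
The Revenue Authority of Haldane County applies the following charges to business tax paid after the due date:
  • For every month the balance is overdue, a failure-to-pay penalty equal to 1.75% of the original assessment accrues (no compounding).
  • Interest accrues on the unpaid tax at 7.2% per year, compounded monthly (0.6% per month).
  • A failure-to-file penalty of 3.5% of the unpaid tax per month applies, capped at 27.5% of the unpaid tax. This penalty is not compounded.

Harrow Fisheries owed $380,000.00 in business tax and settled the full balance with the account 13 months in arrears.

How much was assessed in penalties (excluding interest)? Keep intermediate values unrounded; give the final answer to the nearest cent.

Failure-to-file: 13 × 3.5% × $380,000.00 = $172,900.00, capped at 27.5% × $380,000.00 = $104,500.00
Failure-to-pay penalty: 13 × 1.75% × $380,000.00 = $86,450.00
Total penalty = $104,500.00 + $86,450.00 = $190,950.00

$190,950.00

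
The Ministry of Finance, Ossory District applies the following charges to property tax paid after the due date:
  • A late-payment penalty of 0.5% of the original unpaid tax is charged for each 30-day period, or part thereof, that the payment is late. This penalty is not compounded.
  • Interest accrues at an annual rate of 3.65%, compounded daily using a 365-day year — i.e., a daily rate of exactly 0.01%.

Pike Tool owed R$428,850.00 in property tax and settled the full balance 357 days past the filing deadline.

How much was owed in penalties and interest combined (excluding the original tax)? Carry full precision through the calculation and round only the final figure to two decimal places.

Penalty periods: ⌈357/30⌉ = 12; penalty = 12 × 0.5% × R$428,850.00 = R$25,731.00
Interest: R$428,850.00 × ((1 + 0.0001)^357 − 1) = R$428,850.00 × 0.03634305… = R$15,585.7155…
Penalties + interest = R$25,731.0000 + R$15,585.7155… = R$41,316.72

R$41,316.72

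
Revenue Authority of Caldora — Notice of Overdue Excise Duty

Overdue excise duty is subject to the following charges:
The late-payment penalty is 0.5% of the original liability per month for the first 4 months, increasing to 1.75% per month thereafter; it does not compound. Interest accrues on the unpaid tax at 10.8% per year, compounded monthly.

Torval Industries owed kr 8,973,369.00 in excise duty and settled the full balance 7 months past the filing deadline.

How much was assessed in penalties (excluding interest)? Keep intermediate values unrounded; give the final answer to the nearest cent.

Penalty, months 1–4: 4 × 0.5% × kr 8,973,369.00 = kr 179,467.38
Penalty, months 5–7: 3 × 1.75% × kr 8,973,369.00 = kr 471,101.87…
Total penalty = kr 179,467.38 + kr 471,101.87… = kr 650,569.25

kr 650,569.25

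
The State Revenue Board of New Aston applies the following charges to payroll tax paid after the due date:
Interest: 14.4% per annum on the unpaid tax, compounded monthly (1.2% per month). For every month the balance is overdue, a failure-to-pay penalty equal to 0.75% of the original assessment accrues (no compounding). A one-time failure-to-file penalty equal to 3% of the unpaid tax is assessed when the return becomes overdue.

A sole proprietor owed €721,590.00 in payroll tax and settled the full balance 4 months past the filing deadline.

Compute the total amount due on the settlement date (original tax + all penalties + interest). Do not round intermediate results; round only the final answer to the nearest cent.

€800,150.18

Failure-to-file penalty: 3% × €721,590.00 = €21,647.70
Failure-to-pay penalty: 4 × 0.75% × €721,590.00 = €21,647.70
Interest: €721,590.00 × ((1 + 0.012)^4 − 1) = €721,590.00 × 0.0488709… = €35,264.7764…
Total = €721,590.00 + €43,295.4000 + €35,264.7764… = €800,150.18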